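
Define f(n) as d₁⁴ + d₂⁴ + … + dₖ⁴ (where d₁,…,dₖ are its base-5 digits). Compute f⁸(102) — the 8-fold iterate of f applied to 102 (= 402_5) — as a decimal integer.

102 = (4,0,2)_5 → 272
272 = (2,0,4,2)_5 → 288
288 = (2,1,2,3)_5 → 114
114 = (4,2,4)_5 → 528
528 = (4,1,0,3)_5 → 338
338 = (2,3,2,3)_5 → 194
194 = (1,2,3,4)_5 → 354
354 = (2,4,0,4)_5 → 528

528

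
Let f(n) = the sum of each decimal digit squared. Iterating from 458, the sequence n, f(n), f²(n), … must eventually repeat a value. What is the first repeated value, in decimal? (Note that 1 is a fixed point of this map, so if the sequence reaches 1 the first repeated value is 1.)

16

458 → 4² + 5² + 8² = 16 + 25 + 64 = 105
105 → 1² + 0² + 5² = 1 + 0 + 25 = 26
26 → 2² + 6² = 4 + 36 = 40
40 → 4² + 0² = 16 + 0 = 16
16 → 1² + 6² = 1 + 36 = 37
37 → 3² + 7² = 9 + 49 = 58
58 → 5² + 8² = 25 + 64 = 89
89 → 8² + 9² = 64 + 81 = 145
145 → 1² + 4² + 5² = 1 + 16 + 25 = 42
42 → 4² + 2² = 16 + 4 = 20
20 → 2² + 0² = 4 + 0 = 4
4 → 4² = 16  — 16 already appeared earlier.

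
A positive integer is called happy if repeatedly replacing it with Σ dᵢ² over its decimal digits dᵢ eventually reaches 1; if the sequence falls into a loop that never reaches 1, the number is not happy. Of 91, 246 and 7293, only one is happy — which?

91: 91 → 82 → 68 → 100 → 1  — reaches 1 (happy)
246: 246 → 56 → 61 → 37 → 58 → 89 → 145 → 42 → 20 → 4 → 16 → 37  — repeats 37 (not happy)
7293: 7293 → 143 → 26 → 40 → 16 → 37 → 58 → 89 → 145 → 42 → 20 → 4 → 16  — repeats 16 (not happy)

91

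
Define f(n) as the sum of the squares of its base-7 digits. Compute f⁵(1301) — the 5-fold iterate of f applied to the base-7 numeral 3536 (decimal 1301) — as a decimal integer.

1301 = (3,5,3,6)_7 → 3² + 5² + 3² + 6² = 9 + 25 + 9 + 36 = 79
79 = (1,4,2)_7 → 1² + 4² + 2² = 1 + 16 + 4 = 21
21 = (3,0)_7 → 3² + 0² = 9 + 0 = 9
9 = (1,2)_7 → 1² + 2² = 1 + 4 = 5
5 = (5)_7 → 5² = 25

25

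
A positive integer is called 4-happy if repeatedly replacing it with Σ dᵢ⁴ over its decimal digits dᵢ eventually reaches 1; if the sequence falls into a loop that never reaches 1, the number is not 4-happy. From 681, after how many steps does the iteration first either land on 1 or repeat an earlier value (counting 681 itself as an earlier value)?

14

681 → 6⁴ + 8⁴ + 1⁴ = 1296 + 4096 + 1 = 5393
5393 → 5⁴ + 3⁴ + 9⁴ + 3⁴ = 625 + 81 + 6561 + 81 = 7348
7348 → 7⁴ + 3⁴ + 4⁴ + 8⁴ = 2401 + 81 + 256 + 4096 = 6834
6834 → 6⁴ + 8⁴ + 3⁴ + 4⁴ = 1296 + 4096 + 81 + 256 = 5729
5729 → 5⁴ + 7⁴ + 2⁴ + 9⁴ = 625 + 2401 + 16 + 6561 = 9603
9603 → 9⁴ + 6⁴ + 0⁴ + 3⁴ = 6561 + 1296 + 0 + 81 = 7938
7938 → 7⁴ + 9⁴ + 3⁴ + 8⁴ = 2401 + 6561 + 81 + 4096 = 13139
13139 → 1⁴ + 3⁴ + 1⁴ + 3⁴ + 9⁴ = 1 + 81 + 1 + 81 + 6561 = 6725
6725 → 6⁴ + 7⁴ + 2⁴ + 5⁴ = 1296 + 2401 + 16 + 625 = 4338
4338 → 4⁴ + 3⁴ + 3⁴ + 8⁴ = 256 + 81 + 81 + 4096 = 4514
4514 → 4⁴ + 5⁴ + 1⁴ + 4⁴ = 256 + 625 + 1 + 256 = 1138
1138 → 1⁴ + 1⁴ + 3⁴ + 8⁴ = 1 + 1 + 81 + 4096 = 4179
4179 → 4⁴ + 1⁴ + 7⁴ + 9⁴ = 256 + 1 + 2401 + 6561 = 9219
9219 → 9⁴ + 2⁴ + 1⁴ + 9⁴ = 6561 + 16 + 1 + 6561 = 13139  — 13139 repeats.
That took 14 steps.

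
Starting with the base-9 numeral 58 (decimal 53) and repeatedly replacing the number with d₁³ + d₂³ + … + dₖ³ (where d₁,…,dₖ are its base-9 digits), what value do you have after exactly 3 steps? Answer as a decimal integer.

53 = (5,8)_9 → 5³ + 8³ = 637
637 = (7,7,7)_9 → 7³ + 7³ + 7³ = 1029
1029 = (1,3,6,3)_9 → 1³ + 3³ + 6³ + 3³ = 271

271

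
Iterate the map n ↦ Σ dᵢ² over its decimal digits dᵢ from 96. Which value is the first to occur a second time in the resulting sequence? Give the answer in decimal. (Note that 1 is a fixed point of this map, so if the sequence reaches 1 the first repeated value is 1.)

96 → 9² + 6² = 117
117 → 1² + 1² + 7² = 51
51 → 5² + 1² = 26
26 → 2² + 6² = 40
40 → 4² + 0² = 16
16 → 1² + 6² = 37
37 → 3² + 7² = 58
58 → 5² + 8² = 89
89 → 8² + 9² = 145
145 → 1² + 4² + 5² = 42
42 → 4² + 2² = 20
20 → 2² + 0² = 4
4 → 4² = 16  — 16 already appeared earlier.

16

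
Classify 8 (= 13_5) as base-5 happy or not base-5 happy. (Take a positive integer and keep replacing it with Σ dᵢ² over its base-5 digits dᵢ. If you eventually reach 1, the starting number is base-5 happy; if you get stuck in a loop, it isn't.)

not base-5 happy

8 = (1,3)_5 → 1² + 3² = 1 + 9 = 10
10 = (2,0)_5 → 2² + 0² = 4 + 0 = 4
4 = (4)_5 → 4² = 16
16 = (3,1)_5 → 3² + 1² = 9 + 1 = 10  — 10 already seen; the sequence cycles without reaching 1.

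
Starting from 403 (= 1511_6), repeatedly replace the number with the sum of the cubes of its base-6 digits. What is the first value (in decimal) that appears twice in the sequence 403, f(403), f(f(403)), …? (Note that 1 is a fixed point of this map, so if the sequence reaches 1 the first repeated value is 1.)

128

403 = (1,5,1,1)_6 → 128
128 = (3,3,2)_6 → 62
62 = (1,4,2)_6 → 73
73 = (2,0,1)_6 → 9
9 = (1,3)_6 → 28
28 = (4,4)_6 → 128  — 128 already appeared earlier.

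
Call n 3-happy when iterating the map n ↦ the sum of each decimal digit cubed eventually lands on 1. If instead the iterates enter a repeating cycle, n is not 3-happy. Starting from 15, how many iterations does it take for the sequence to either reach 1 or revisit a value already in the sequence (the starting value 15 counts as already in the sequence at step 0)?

11

15 → 126
126 → 225
225 → 141
141 → 66
66 → 432
432 → 99
99 → 1458
1458 → 702
702 → 351
351 → 153
153 → 153  — 153 repeats.
That took 11 steps.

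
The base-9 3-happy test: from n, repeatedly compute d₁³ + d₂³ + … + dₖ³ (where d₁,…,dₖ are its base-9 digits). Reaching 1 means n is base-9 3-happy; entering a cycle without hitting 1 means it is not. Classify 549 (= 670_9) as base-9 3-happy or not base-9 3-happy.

549 = (6,7,0)_9 → 6³ + 7³ + 0³ = 216 + 343 + 0 = 559
559 = (6,8,1)_9 → 6³ + 8³ + 1³ = 216 + 512 + 1 = 729
729 = (1,0,0,0)_9 → 1³ + 0³ + 0³ + 0³ = 1 + 0 + 0 + 0 = 1  — reached 1.

base-9 3-happy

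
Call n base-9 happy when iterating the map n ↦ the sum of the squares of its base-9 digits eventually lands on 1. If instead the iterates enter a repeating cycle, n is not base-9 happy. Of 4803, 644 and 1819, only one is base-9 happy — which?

4803

4803: 4803 → 101 → 9 → 1  — reaches 1 (base-9 happy)
644: 644 → 138 → 46 → 26 → 68 → 74 → 68  — repeats 68 (not base-9 happy)
1819: 1819 → 37 → 17 → 65 → 53 → 89 → 65  — repeats 65 (not base-9 happy)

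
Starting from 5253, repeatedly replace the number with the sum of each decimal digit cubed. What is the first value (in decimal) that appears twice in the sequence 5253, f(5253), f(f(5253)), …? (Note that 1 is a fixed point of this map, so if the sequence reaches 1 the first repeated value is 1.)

5253 → 5³ + 2³ + 5³ + 3³ = 125 + 8 + 125 + 27 = 285
285 → 2³ + 8³ + 5³ = 8 + 512 + 125 = 645
645 → 6³ + 4³ + 5³ = 216 + 64 + 125 = 405
405 → 4³ + 0³ + 5³ = 64 + 0 + 125 = 189
189 → 1³ + 8³ + 9³ = 1 + 512 + 729 = 1242
1242 → 1³ + 2³ + 4³ + 2³ = 1 + 8 + 64 + 8 = 81
81 → 8³ + 1³ = 512 + 1 = 513
513 → 5³ + 1³ + 3³ = 125 + 1 + 27 = 153
153 → 1³ + 5³ + 3³ = 1 + 125 + 27 = 153  — 153 already appeared earlier.

153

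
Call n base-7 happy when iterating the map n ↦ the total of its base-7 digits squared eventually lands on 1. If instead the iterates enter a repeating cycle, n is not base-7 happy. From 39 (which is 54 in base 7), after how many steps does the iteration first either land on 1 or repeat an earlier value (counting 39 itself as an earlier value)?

39 = (5,4)_7 → 5² + 4² = 41
41 = (5,6)_7 → 5² + 6² = 61
61 = (1,1,5)_7 → 1² + 1² + 5² = 27
27 = (3,6)_7 → 3² + 6² = 45
45 = (6,3)_7 → 6² + 3² = 45  — 45 repeats.
That took 5 steps.

5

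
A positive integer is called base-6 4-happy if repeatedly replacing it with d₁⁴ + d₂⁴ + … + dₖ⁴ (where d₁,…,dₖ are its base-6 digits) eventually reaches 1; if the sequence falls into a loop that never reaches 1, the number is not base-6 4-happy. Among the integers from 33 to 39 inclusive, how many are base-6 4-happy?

33: 33 → 706 → 419 → 1332 → 2 → 16 → 272 → 99 → 353 → 963 → 609 → 978 → 338 → 114 → 82 → 273 → 164 → 353  (repeats 353)
34: 34 → 881 → 897 → 962 → 544 → 353 → 963 → 609 → 978 → 338 → 114 → 82 → 273 → 164 → 353  (repeats 353)
35: 35 → 1250 → 1153 → 642 → 1266 → 1251 → 1218 → 1331 → 1251  (repeats 1251)
36: 36 → 1  (reaches 1)
37: 37 → 2 → 16 → 272 → 99 → 353 → 963 → 609 → 978 → 338 → 114 → 82 → 273 → 164 → 353  (repeats 353)
38: 38 → 17 → 641 → 1522 → 259 → 4 → 256 → 258 → 3 → 81 → 98 → 288 → 17  (repeats 17)
39: 39 → 82 → 273 → 164 → 353 → 963 → 609 → 978 → 338 → 114 → 82  (repeats 82)
base-6 4-happy: 36

1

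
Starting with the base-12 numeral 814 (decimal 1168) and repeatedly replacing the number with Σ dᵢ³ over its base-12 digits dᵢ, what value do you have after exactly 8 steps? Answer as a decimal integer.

736

1168 = (8,1,4)_12 → 8³ + 1³ + 4³ = 512 + 1 + 64 = 577
577 = (4,0,1)_12 → 4³ + 0³ + 1³ = 64 + 0 + 1 = 65
65 = (5,5)_12 → 5³ + 5³ = 125 + 125 = 250
250 = (1,8,10)_12 → 1³ + 8³ + 10³ = 1 + 512 + 1000 = 1513
1513 = (10,6,1)_12 → 10³ + 6³ + 1³ = 1000 + 216 + 1 = 1217
1217 = (8,5,5)_12 → 8³ + 5³ + 5³ = 512 + 125 + 125 = 762
762 = (5,3,6)_12 → 5³ + 3³ + 6³ = 125 + 27 + 216 = 368
368 = (2,6,8)_12 → 2³ + 6³ + 8³ = 8 + 216 + 512 = 736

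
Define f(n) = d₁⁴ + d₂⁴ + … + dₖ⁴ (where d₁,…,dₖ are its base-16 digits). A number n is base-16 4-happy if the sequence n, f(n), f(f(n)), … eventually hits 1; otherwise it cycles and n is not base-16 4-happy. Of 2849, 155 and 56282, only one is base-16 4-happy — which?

56282

2849: 2849 → 14658 → 6914 → 14658  — repeats 14658 (not base-16 4-happy)
155: 155 → 21202 → 29218 → 2449 → 13123 → 499 → 50707 → 22114 → 3233 → 30737 → 6499 → 7939 → 50707  — repeats 50707 (not base-16 4-happy)
56282: 56282 → 81763 → 52084 → 38034 → 13394 → 978 → 28658 → 102562 → 16578 → 21008 → 642 → 4128 → 17 → 2 → 16 → 1  — reaches 1 (base-16 4-happy)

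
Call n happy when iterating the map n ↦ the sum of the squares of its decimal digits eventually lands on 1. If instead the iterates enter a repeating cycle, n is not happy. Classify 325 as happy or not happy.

not happy

325 → 3² + 2² + 5² = 38
38 → 3² + 8² = 73
73 → 7² + 3² = 58
58 → 5² + 8² = 89
89 → 8² + 9² = 145
145 → 1² + 4² + 5² = 42
42 → 4² + 2² = 20
20 → 2² + 0² = 4
4 → 4² = 16
16 → 1² + 6² = 37
37 → 3² + 7² = 58  — 58 already seen; the sequence cycles without reaching 1.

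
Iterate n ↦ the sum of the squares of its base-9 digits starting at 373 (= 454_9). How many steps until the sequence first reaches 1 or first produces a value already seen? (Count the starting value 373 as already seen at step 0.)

7

373 = (4,5,4)_9 → 57
57 = (6,3)_9 → 45
45 = (5,0)_9 → 25
25 = (2,7)_9 → 53
53 = (5,8)_9 → 89
89 = (1,0,8)_9 → 65
65 = (7,2)_9 → 53  — 53 repeats.
That took 7 steps.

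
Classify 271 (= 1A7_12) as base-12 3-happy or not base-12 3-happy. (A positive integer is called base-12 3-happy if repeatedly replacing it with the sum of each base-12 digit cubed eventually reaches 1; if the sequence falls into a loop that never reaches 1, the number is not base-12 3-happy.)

271 = (1,10,7)_12 → 1³ + 10³ + 7³ = 1 + 1000 + 343 = 1344
1344 = (9,4,0)_12 → 9³ + 4³ + 0³ = 729 + 64 + 0 = 793
793 = (5,6,1)_12 → 5³ + 6³ + 1³ = 125 + 216 + 1 = 342
342 = (2,4,6)_12 → 2³ + 4³ + 6³ = 8 + 64 + 216 = 288
288 = (2,0,0)_12 → 2³ + 0³ + 0³ = 8 + 0 + 0 = 8
8 = (8)_12 → 8³ = 512
512 = (3,6,8)_12 → 3³ + 6³ + 8³ = 27 + 216 + 512 = 755
755 = (5,2,11)_12 → 5³ + 2³ + 11³ = 125 + 8 + 1331 = 1464
1464 = (10,2,0)_12 → 10³ + 2³ + 0³ = 1000 + 8 + 0 = 1008
1008 = (7,0,0)_12 → 7³ + 0³ + 0³ = 343 + 0 + 0 = 343
343 = (2,4,7)_12 → 2³ + 4³ + 7³ = 8 + 64 + 343 = 415
415 = (2,10,7)_12 → 2³ + 10³ + 7³ = 8 + 1000 + 343 = 1351
1351 = (9,4,7)_12 → 9³ + 4³ + 7³ = 729 + 64 + 343 = 1136
1136 = (7,10,8)_12 → 7³ + 10³ + 8³ = 343 + 1000 + 512 = 1855
1855 = (1,0,10,7)_12 → 1³ + 0³ + 10³ + 7³ = 1 + 0 + 1000 + 343 = 1344  — 1344 already seen; the sequence cycles without reaching 1.

not base-12 3-happy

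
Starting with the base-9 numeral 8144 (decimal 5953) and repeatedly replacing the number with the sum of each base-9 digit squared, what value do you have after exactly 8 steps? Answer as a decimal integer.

89

5953 = (8,1,4,4)_9 → 8² + 1² + 4² + 4² = 64 + 1 + 16 + 16 = 97
97 = (1,1,7)_9 → 1² + 1² + 7² = 1 + 1 + 49 = 51
51 = (5,6)_9 → 5² + 6² = 25 + 36 = 61
61 = (6,7)_9 → 6² + 7² = 36 + 49 = 85
85 = (1,0,4)_9 → 1² + 0² + 4² = 1 + 0 + 16 = 17
17 = (1,8)_9 → 1² + 8² = 1 + 64 = 65
65 = (7,2)_9 → 7² + 2² = 49 + 4 = 53
53 = (5,8)_9 → 5² + 8² = 25 + 64 = 89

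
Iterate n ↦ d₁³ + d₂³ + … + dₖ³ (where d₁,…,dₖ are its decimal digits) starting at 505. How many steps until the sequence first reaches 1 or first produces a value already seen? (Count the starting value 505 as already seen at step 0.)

4

505 → 5³ + 0³ + 5³ = 125 + 0 + 125 = 250
250 → 2³ + 5³ + 0³ = 8 + 125 + 0 = 133
133 → 1³ + 3³ + 3³ = 1 + 27 + 27 = 55
55 → 5³ + 5³ = 125 + 125 = 250  — 250 repeats.
That took 4 steps.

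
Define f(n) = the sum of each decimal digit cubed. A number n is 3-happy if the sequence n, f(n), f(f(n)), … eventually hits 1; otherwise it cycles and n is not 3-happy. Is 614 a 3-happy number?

614 → 6³ + 1³ + 4³ = 281
281 → 2³ + 8³ + 1³ = 521
521 → 5³ + 2³ + 1³ = 134
134 → 1³ + 3³ + 4³ = 92
92 → 9³ + 2³ = 737
737 → 7³ + 3³ + 7³ = 713
713 → 7³ + 1³ + 3³ = 371
371 → 3³ + 7³ + 1³ = 371  — 371 already seen; the sequence cycles without reaching 1.

not 3-happy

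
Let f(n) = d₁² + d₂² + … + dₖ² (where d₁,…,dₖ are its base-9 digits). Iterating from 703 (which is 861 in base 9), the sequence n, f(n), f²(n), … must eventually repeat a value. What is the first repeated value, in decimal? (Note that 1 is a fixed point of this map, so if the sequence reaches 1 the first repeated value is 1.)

703 = (8,6,1)_9 → 8² + 6² + 1² = 101
101 = (1,2,2)_9 → 1² + 2² + 2² = 9
9 = (1,0)_9 → 1² + 0² = 1  — reached the fixed point 1.
1 → 1, so 1 is the first repeated value.

1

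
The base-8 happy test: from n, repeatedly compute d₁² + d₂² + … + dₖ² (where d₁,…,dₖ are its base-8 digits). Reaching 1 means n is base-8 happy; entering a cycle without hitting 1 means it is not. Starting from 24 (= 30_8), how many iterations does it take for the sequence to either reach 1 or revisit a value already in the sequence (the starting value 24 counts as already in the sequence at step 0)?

5

24 = (3,0)_8 → 3² + 0² = 9 + 0 = 9
9 = (1,1)_8 → 1² + 1² = 1 + 1 = 2
2 = (2)_8 → 2² = 4
4 = (4)_8 → 4² = 16
16 = (2,0)_8 → 2² + 0² = 4 + 0 = 4  — 4 repeats.
That took 5 steps.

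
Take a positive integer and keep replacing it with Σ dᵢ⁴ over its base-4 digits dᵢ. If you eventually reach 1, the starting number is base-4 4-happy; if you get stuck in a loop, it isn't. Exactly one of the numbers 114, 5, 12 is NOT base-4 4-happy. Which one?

12

114: 114 → 98 → 33 → 17 → 2 → 16 → 1  — reaches 1 (base-4 4-happy)
5: 5 → 2 → 16 → 1  — reaches 1 (base-4 4-happy)
12: 12 → 81 → 3 → 81  — repeats 81 (not base-4 4-happy)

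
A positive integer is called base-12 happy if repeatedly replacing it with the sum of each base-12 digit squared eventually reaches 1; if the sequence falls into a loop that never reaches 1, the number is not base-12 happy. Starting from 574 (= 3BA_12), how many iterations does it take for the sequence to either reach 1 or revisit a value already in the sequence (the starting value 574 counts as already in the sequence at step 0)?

574 = (3,11,10)_12 → 230
230 = (1,7,2)_12 → 54
54 = (4,6)_12 → 52
52 = (4,4)_12 → 32
32 = (2,8)_12 → 68
68 = (5,8)_12 → 89
89 = (7,5)_12 → 74
74 = (6,2)_12 → 40
40 = (3,4)_12 → 25
25 = (2,1)_12 → 5
5 = (5)_12 → 25  — 25 repeats.
That took 11 steps.

11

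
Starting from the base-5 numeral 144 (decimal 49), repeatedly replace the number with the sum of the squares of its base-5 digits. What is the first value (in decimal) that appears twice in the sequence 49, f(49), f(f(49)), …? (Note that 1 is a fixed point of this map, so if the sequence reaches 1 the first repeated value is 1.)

49 = (1,4,4)_5 → 33
33 = (1,1,3)_5 → 11
11 = (2,1)_5 → 5
5 = (1,0)_5 → 1  — reached the fixed point 1.
1 → 1, so 1 is the first repeated value.

1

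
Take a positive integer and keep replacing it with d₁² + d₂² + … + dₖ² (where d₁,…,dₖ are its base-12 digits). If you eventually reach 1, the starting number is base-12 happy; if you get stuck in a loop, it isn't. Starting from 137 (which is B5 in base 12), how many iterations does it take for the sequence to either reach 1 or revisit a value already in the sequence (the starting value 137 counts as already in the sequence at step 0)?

137 = (11,5)_12 → 11² + 5² = 146
146 = (1,0,2)_12 → 1² + 0² + 2² = 5
5 = (5)_12 → 5² = 25
25 = (2,1)_12 → 2² + 1² = 5  — 5 repeats.
That took 4 steps.

4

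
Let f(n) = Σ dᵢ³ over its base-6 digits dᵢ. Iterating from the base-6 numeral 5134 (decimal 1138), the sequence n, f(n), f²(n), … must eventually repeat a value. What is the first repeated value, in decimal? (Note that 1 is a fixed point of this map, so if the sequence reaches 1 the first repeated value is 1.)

1138 = (5,1,3,4)_6 → 5³ + 1³ + 3³ + 4³ = 217
217 = (1,0,0,1)_6 → 1³ + 0³ + 0³ + 1³ = 2
2 = (2)_6 → 2³ = 8
8 = (1,2)_6 → 1³ + 2³ = 9
9 = (1,3)_6 → 1³ + 3³ = 28
28 = (4,4)_6 → 4³ + 4³ = 128
128 = (3,3,2)_6 → 3³ + 3³ + 2³ = 62
62 = (1,4,2)_6 → 1³ + 4³ + 2³ = 73
73 = (2,0,1)_6 → 2³ + 0³ + 1³ = 9  — 9 already appeared earlier.

9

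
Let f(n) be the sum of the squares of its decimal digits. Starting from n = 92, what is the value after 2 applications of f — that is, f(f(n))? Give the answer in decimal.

89

92 → 9² + 2² = 85
85 → 8² + 5² = 89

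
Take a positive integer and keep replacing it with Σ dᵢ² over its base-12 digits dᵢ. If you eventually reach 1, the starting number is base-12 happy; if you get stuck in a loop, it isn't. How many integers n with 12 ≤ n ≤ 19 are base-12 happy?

1

12: 12 → 1  (reaches 1)
13: 13 → 2 → 4 → 16 → 17 → 26 → 8 → 64 → 41 → 34 → 104 → 128 → 164 → 66 → 61 → 26  (repeats 26)
14: 14 → 5 → 25 → 5  (repeats 5)
15: 15 → 10 → 100 → 80 → 100  (repeats 100)
16: 16 → 17 → 26 → 8 → 64 → 41 → 34 → 104 → 128 → 164 → 66 → 61 → 26  (repeats 26)
17: 17 → 26 → 8 → 64 → 41 → 34 → 104 → 128 → 164 → 66 → 61 → 26  (repeats 26)
18: 18 → 37 → 10 → 100 → 80 → 100  (repeats 100)
19: 19 → 50 → 20 → 65 → 50  (repeats 50)
base-12 happy: 12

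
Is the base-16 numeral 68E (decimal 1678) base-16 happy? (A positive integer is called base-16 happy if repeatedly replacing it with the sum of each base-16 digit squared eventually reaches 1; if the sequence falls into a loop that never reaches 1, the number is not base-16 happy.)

not base-16 happy

1678 = (6,8,14)_16 → 296
296 = (1,2,8)_16 → 69
69 = (4,5)_16 → 41
41 = (2,9)_16 → 85
85 = (5,5)_16 → 50
50 = (3,2)_16 → 13
13 = (13)_16 → 169
169 = (10,9)_16 → 181
181 = (11,5)_16 → 146
146 = (9,2)_16 → 85  — 85 already seen; the sequence cycles without reaching 1.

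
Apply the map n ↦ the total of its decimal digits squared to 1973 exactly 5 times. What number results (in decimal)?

1973 → 1² + 9² + 7² + 3² = 1 + 81 + 49 + 9 = 140
140 → 1² + 4² + 0² = 1 + 16 + 0 = 17
17 → 1² + 7² = 1 + 49 = 50
50 → 5² + 0² = 25 + 0 = 25
25 → 2² + 5² = 4 + 25 = 29

29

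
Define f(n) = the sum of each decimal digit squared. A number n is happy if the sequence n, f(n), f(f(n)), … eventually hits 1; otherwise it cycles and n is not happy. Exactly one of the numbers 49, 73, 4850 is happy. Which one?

49: 49 → 97 → 130 → 10 → 1  — reaches 1 (happy)
73: 73 → 58 → 89 → 145 → 42 → 20 → 4 → 16 → 37 → 58  — repeats 58 (not happy)
4850: 4850 → 105 → 26 → 40 → 16 → 37 → 58 → 89 → 145 → 42 → 20 → 4 → 16  — repeats 16 (not happy)

49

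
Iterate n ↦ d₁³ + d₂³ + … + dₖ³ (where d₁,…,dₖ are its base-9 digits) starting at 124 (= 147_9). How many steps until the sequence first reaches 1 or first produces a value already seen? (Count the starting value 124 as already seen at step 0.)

124 = (1,4,7)_9 → 408
408 = (5,0,3)_9 → 152
152 = (1,7,8)_9 → 856
856 = (1,1,5,1)_9 → 128
128 = (1,5,2)_9 → 134
134 = (1,5,8)_9 → 638
638 = (7,7,8)_9 → 1198
1198 = (1,5,7,1)_9 → 470
470 = (5,7,2)_9 → 476
476 = (5,7,8)_9 → 980
980 = (1,3,0,8)_9 → 540
540 = (6,6,0)_9 → 432
432 = (5,3,0)_9 → 152  — 152 repeats.
That took 13 steps.

13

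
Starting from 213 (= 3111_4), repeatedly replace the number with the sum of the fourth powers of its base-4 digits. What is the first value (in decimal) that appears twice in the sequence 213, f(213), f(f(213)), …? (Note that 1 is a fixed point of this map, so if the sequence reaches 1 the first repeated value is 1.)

213 = (3,1,1,1)_4 → 3⁴ + 1⁴ + 1⁴ + 1⁴ = 81 + 1 + 1 + 1 = 84
84 = (1,1,1,0)_4 → 1⁴ + 1⁴ + 1⁴ + 0⁴ = 1 + 1 + 1 + 0 = 3
3 = (3)_4 → 3⁴ = 81
81 = (1,1,0,1)_4 → 1⁴ + 1⁴ + 0⁴ + 1⁴ = 1 + 1 + 0 + 1 = 3  — 3 already appeared earlier.

3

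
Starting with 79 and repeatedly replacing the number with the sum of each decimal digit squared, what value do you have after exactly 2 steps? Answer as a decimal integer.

79 → 7² + 9² = 130
130 → 1² + 3² + 0² = 10

10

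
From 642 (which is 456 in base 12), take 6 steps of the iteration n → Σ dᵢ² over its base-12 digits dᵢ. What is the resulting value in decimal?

41

642 = (4,5,6)_12 → 4² + 5² + 6² = 77
77 = (6,5)_12 → 6² + 5² = 61
61 = (5,1)_12 → 5² + 1² = 26
26 = (2,2)_12 → 2² + 2² = 8
8 = (8)_12 → 8² = 64
64 = (5,4)_12 → 5² + 4² = 41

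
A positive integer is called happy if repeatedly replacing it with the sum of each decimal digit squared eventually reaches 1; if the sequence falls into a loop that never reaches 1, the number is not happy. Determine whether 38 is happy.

38 → 3² + 8² = 73
73 → 7² + 3² = 58
58 → 5² + 8² = 89
89 → 8² + 9² = 145
145 → 1² + 4² + 5² = 42
42 → 4² + 2² = 20
20 → 2² + 0² = 4
4 → 4² = 16
16 → 1² + 6² = 37
37 → 3² + 7² = 58  — 58 already seen; the sequence cycles without reaching 1.

not happy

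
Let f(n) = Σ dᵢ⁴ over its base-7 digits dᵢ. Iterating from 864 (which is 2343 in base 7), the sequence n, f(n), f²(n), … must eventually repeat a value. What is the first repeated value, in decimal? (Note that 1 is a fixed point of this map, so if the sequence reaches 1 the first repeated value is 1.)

1922

864 = (2,3,4,3)_7 → 434
434 = (1,1,6,0)_7 → 1298
1298 = (3,5,3,3)_7 → 868
868 = (2,3,5,0)_7 → 722
722 = (2,0,5,1)_7 → 642
642 = (1,6,0,5)_7 → 1922
1922 = (5,4,1,4)_7 → 1138
1138 = (3,2,1,4)_7 → 354
354 = (1,0,1,4)_7 → 258
258 = (5,1,6)_7 → 1922  — 1922 already appeared earlier.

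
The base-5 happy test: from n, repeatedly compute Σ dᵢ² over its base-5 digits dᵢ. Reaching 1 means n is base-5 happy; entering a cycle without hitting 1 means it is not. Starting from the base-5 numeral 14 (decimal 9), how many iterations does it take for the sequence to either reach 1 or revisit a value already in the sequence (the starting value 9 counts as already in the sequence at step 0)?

3

9 = (1,4)_5 → 1² + 4² = 17
17 = (3,2)_5 → 3² + 2² = 13
13 = (2,3)_5 → 2² + 3² = 13  — 13 repeats.
That took 3 steps.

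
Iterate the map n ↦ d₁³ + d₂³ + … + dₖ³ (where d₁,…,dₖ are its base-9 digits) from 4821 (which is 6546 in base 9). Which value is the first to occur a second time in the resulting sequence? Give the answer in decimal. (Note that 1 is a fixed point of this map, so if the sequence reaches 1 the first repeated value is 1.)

4821 = (6,5,4,6)_9 → 6³ + 5³ + 4³ + 6³ = 621
621 = (7,6,0)_9 → 7³ + 6³ + 0³ = 559
559 = (6,8,1)_9 → 6³ + 8³ + 1³ = 729
729 = (1,0,0,0)_9 → 1³ + 0³ + 0³ + 0³ = 1  — reached the fixed point 1.
1 → 1, so 1 is the first repeated value.

1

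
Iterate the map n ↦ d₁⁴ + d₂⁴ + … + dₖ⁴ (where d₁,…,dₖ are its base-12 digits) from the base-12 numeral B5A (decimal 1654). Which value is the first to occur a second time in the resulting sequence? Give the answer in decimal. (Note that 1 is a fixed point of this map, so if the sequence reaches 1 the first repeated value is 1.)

1654 = (11,5,10)_12 → 11⁴ + 5⁴ + 10⁴ = 14641 + 625 + 10000 = 25266
25266 = (1,2,7,5,6)_12 → 1⁴ + 2⁴ + 7⁴ + 5⁴ + 6⁴ = 1 + 16 + 2401 + 625 + 1296 = 4339
4339 = (2,6,1,7)_12 → 2⁴ + 6⁴ + 1⁴ + 7⁴ = 16 + 1296 + 1 + 2401 = 3714
3714 = (2,1,9,6)_12 → 2⁴ + 1⁴ + 9⁴ + 6⁴ = 16 + 1 + 6561 + 1296 = 7874
7874 = (4,6,8,2)_12 → 4⁴ + 6⁴ + 8⁴ + 2⁴ = 256 + 1296 + 4096 + 16 = 5664
5664 = (3,3,4,0)_12 → 3⁴ + 3⁴ + 4⁴ + 0⁴ = 81 + 81 + 256 + 0 = 418
418 = (2,10,10)_12 → 2⁴ + 10⁴ + 10⁴ = 16 + 10000 + 10000 = 20016
20016 = (11,7,0,0)_12 → 11⁴ + 7⁴ + 0⁴ + 0⁴ = 14641 + 2401 + 0 + 0 = 17042
17042 = (9,10,4,2)_12 → 9⁴ + 10⁴ + 4⁴ + 2⁴ = 6561 + 10000 + 256 + 16 = 16833
16833 = (9,8,10,9)_12 → 9⁴ + 8⁴ + 10⁴ + 9⁴ = 6561 + 4096 + 10000 + 6561 = 27218
27218 = (1,3,9,0,2)_12 → 1⁴ + 3⁴ + 9⁴ + 0⁴ + 2⁴ = 1 + 81 + 6561 + 0 + 16 = 6659
6659 = (3,10,2,11)_12 → 3⁴ + 10⁴ + 2⁴ + 11⁴ = 81 + 10000 + 16 + 14641 = 24738
24738 = (1,2,3,9,6)_12 → 1⁴ + 2⁴ + 3⁴ + 9⁴ + 6⁴ = 1 + 16 + 81 + 6561 + 1296 = 7955
7955 = (4,7,2,11)_12 → 4⁴ + 7⁴ + 2⁴ + 11⁴ = 256 + 2401 + 16 + 14641 = 17314
17314 = (10,0,2,10)_12 → 10⁴ + 0⁴ + 2⁴ + 10⁴ = 10000 + 0 + 16 + 10000 = 20016  — 20016 already appeared earlier.

20016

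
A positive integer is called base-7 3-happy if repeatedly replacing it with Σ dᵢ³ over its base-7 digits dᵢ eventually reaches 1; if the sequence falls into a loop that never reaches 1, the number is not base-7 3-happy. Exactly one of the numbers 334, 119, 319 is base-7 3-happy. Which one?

319

334: 334 → 466 → 100 → 16 → 16  — repeats 16 (not base-7 3-happy)
119: 119 → 35 → 125 → 251 → 341 → 557 → 137 → 197 → 65 → 17 → 35  — repeats 35 (not base-7 3-happy)
319: 319 → 307 → 433 → 343 → 1  — reaches 1 (base-7 3-happy)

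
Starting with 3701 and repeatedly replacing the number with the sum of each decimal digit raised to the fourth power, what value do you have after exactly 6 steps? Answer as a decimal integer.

5140

3701 → 3⁴ + 7⁴ + 0⁴ + 1⁴ = 2483
2483 → 2⁴ + 4⁴ + 8⁴ + 3⁴ = 4449
4449 → 4⁴ + 4⁴ + 4⁴ + 9⁴ = 7329
7329 → 7⁴ + 3⁴ + 2⁴ + 9⁴ = 9059
9059 → 9⁴ + 0⁴ + 5⁴ + 9⁴ = 13747
13747 → 1⁴ + 3⁴ + 7⁴ + 4⁴ + 7⁴ = 5140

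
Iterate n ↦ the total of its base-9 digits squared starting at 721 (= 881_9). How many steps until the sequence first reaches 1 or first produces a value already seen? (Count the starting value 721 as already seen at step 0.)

721 = (8,8,1)_9 → 129
129 = (1,5,3)_9 → 35
35 = (3,8)_9 → 73
73 = (8,1)_9 → 65
65 = (7,2)_9 → 53
53 = (5,8)_9 → 89
89 = (1,0,8)_9 → 65  — 65 repeats.
That took 7 steps.

7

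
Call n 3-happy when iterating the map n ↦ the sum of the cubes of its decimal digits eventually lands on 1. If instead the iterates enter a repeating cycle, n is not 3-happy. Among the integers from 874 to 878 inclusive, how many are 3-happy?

874: 874 → 919 → 1459 → 919  (repeats 919)
875: 875 → 980 → 1241 → 74 → 407 → 407  (repeats 407)
876: 876 → 1071 → 345 → 216 → 225 → 141 → 66 → 432 → 99 → 1458 → 702 → 351 → 153 → 153  (repeats 153)
877: 877 → 1198 → 1243 → 100 → 1  (reaches 1)
878: 878 → 1367 → 587 → 980 → 1241 → 74 → 407 → 407  (repeats 407)
3-happy: 877

1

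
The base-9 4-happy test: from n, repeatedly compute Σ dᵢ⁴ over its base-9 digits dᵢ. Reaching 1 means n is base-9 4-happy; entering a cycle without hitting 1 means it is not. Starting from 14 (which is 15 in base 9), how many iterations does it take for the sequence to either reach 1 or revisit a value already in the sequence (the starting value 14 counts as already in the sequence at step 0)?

14 = (1,5)_9 → 1⁴ + 5⁴ = 1 + 625 = 626
626 = (7,6,5)_9 → 7⁴ + 6⁴ + 5⁴ = 2401 + 1296 + 625 = 4322
4322 = (5,8,3,2)_9 → 5⁴ + 8⁴ + 3⁴ + 2⁴ = 625 + 4096 + 81 + 16 = 4818
4818 = (6,5,4,3)_9 → 6⁴ + 5⁴ + 4⁴ + 3⁴ = 1296 + 625 + 256 + 81 = 2258
2258 = (3,0,7,8)_9 → 3⁴ + 0⁴ + 7⁴ + 8⁴ = 81 + 0 + 2401 + 4096 = 6578
6578 = (1,0,0,1,8)_9 → 1⁴ + 0⁴ + 0⁴ + 1⁴ + 8⁴ = 1 + 0 + 0 + 1 + 4096 = 4098
4098 = (5,5,5,3)_9 → 5⁴ + 5⁴ + 5⁴ + 3⁴ = 625 + 625 + 625 + 81 = 1956
1956 = (2,6,1,3)_9 → 2⁴ + 6⁴ + 1⁴ + 3⁴ = 16 + 1296 + 1 + 81 = 1394
1394 = (1,8,1,8)_9 → 1⁴ + 8⁴ + 1⁴ + 8⁴ = 1 + 4096 + 1 + 4096 = 8194
8194 = (1,2,2,1,4)_9 → 1⁴ + 2⁴ + 2⁴ + 1⁴ + 4⁴ = 1 + 16 + 16 + 1 + 256 = 290
290 = (3,5,2)_9 → 3⁴ + 5⁴ + 2⁴ = 81 + 625 + 16 = 722
722 = (8,8,2)_9 → 8⁴ + 8⁴ + 2⁴ = 4096 + 4096 + 16 = 8208
8208 = (1,2,2,3,0)_9 → 1⁴ + 2⁴ + 2⁴ + 3⁴ + 0⁴ = 1 + 16 + 16 + 81 + 0 = 114
114 = (1,3,6)_9 → 1⁴ + 3⁴ + 6⁴ = 1 + 81 + 1296 = 1378
1378 = (1,8,0,1)_9 → 1⁴ + 8⁴ + 0⁴ + 1⁴ = 1 + 4096 + 0 + 1 = 4098  — 4098 repeats.
That took 15 steps.

15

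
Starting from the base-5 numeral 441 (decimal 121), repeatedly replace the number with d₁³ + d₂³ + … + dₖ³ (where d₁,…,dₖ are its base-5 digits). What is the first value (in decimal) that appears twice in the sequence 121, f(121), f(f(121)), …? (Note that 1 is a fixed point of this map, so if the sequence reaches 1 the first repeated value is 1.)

65

121 = (4,4,1)_5 → 129
129 = (1,0,0,4)_5 → 65
65 = (2,3,0)_5 → 35
35 = (1,2,0)_5 → 9
9 = (1,4)_5 → 65  — 65 already appeared earlier.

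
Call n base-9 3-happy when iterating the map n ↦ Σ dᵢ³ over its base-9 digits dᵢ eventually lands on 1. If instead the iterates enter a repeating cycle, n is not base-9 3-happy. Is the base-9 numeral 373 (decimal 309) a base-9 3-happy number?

309 = (3,7,3)_9 → 397
397 = (4,8,1)_9 → 577
577 = (7,1,1)_9 → 345
345 = (4,2,3)_9 → 99
99 = (1,2,0)_9 → 9
9 = (1,0)_9 → 1  — reached 1.

base-9 3-happy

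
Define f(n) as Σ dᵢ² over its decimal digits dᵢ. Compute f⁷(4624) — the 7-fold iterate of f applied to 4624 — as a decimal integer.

4624 → 4² + 6² + 2² + 4² = 72
72 → 7² + 2² = 53
53 → 5² + 3² = 34
34 → 3² + 4² = 25
25 → 2² + 5² = 29
29 → 2² + 9² = 85
85 → 8² + 5² = 89

89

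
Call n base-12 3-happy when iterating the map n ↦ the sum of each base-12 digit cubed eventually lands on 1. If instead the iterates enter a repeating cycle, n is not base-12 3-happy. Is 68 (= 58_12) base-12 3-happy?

68 = (5,8)_12 → 5³ + 8³ = 637
637 = (4,5,1)_12 → 4³ + 5³ + 1³ = 190
190 = (1,3,10)_12 → 1³ + 3³ + 10³ = 1028
1028 = (7,1,8)_12 → 7³ + 1³ + 8³ = 856
856 = (5,11,4)_12 → 5³ + 11³ + 4³ = 1520
1520 = (10,6,8)_12 → 10³ + 6³ + 8³ = 1728
1728 = (1,0,0,0)_12 → 1³ + 0³ + 0³ + 0³ = 1  — reached 1.

base-12 3-happy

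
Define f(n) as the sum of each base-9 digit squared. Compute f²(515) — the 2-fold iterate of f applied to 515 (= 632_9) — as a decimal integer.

515 = (6,3,2)_9 → 6² + 3² + 2² = 36 + 9 + 4 = 49
49 = (5,4)_9 → 5² + 4² = 25 + 16 = 41

41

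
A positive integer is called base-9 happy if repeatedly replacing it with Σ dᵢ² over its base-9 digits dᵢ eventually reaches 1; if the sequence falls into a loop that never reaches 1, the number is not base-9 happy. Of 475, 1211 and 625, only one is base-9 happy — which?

475: 475 → 123 → 53 → 89 → 65 → 53  — repeats 53 (not base-9 happy)
1211: 1211 → 115 → 59 → 61 → 85 → 17 → 65 → 53 → 89 → 65  — repeats 65 (not base-9 happy)
625: 625 → 101 → 9 → 1  — reaches 1 (base-9 happy)

625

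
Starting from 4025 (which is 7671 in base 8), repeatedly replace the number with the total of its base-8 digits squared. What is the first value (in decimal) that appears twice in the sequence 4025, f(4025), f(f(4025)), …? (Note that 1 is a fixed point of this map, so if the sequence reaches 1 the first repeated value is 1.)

4025 = (7,6,7,1)_8 → 135
135 = (2,0,7)_8 → 53
53 = (6,5)_8 → 61
61 = (7,5)_8 → 74
74 = (1,1,2)_8 → 6
6 = (6)_8 → 36
36 = (4,4)_8 → 32
32 = (4,0)_8 → 16
16 = (2,0)_8 → 4
4 = (4)_8 → 16  — 16 already appeared earlier.

16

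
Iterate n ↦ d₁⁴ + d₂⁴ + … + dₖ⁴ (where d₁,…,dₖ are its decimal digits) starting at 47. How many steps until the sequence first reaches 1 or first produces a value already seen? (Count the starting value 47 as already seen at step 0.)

47 → 4⁴ + 7⁴ = 2657
2657 → 2⁴ + 6⁴ + 5⁴ + 7⁴ = 4338
4338 → 4⁴ + 3⁴ + 3⁴ + 8⁴ = 4514
4514 → 4⁴ + 5⁴ + 1⁴ + 4⁴ = 1138
1138 → 1⁴ + 1⁴ + 3⁴ + 8⁴ = 4179
4179 → 4⁴ + 1⁴ + 7⁴ + 9⁴ = 9219
9219 → 9⁴ + 2⁴ + 1⁴ + 9⁴ = 13139
13139 → 1⁴ + 3⁴ + 1⁴ + 3⁴ + 9⁴ = 6725
6725 → 6⁴ + 7⁴ + 2⁴ + 5⁴ = 4338  — 4338 repeats.
That took 9 steps.

9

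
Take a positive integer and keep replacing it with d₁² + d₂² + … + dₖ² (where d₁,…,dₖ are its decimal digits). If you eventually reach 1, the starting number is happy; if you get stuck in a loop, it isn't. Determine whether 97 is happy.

happy

97 → 9² + 7² = 130
130 → 1² + 3² + 0² = 10
10 → 1² + 0² = 1  — reached 1.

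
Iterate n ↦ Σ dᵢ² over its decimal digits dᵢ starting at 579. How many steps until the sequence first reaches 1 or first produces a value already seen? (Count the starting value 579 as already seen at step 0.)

13

579 → 155
155 → 51
51 → 26
26 → 40
40 → 16
16 → 37
37 → 58
58 → 89
89 → 145
145 → 42
42 → 20
20 → 4
4 → 16  — 16 repeats.
That took 13 steps.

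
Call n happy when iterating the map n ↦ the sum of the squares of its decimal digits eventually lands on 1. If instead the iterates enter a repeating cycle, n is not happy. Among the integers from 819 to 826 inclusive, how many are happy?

1

819: 819 → 146 → 53 → 34 → 25 → 29 → 85 → 89 → 145 → 42 → 20 → 4 → 16 → 37 → 58 → 89  — not happy
820: 820 → 68 → 100 → 1  — happy
821: 821 → 69 → 117 → 51 → 26 → 40 → 16 → 37 → 58 → 89 → 145 → 42 → 20 → 4 → 16  — not happy
822: 822 → 72 → 53 → 34 → 25 → 29 → 85 → 89 → 145 → 42 → 20 → 4 → 16 → 37 → 58 → 89  — not happy
823: 823 → 77 → 98 → 145 → 42 → 20 → 4 → 16 → 37 → 58 → 89 → 145  — not happy
824: 824 → 84 → 80 → 64 → 52 → 29 → 85 → 89 → 145 → 42 → 20 → 4 → 16 → 37 → 58 → 89  — not happy
825: 825 → 93 → 90 → 81 → 65 → 61 → 37 → 58 → 89 → 145 → 42 → 20 → 4 → 16 → 37  — not happy
826: 826 → 104 → 17 → 50 → 25 → 29 → 85 → 89 → 145 → 42 → 20 → 4 → 16 → 37 → 58 → 89  — not happy
happy: 820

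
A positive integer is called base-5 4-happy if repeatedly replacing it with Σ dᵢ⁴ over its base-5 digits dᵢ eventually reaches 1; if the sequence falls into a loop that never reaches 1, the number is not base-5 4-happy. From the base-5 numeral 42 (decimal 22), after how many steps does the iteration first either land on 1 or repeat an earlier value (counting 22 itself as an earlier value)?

8

22 = (4,2)_5 → 4⁴ + 2⁴ = 272
272 = (2,0,4,2)_5 → 2⁴ + 0⁴ + 4⁴ + 2⁴ = 288
288 = (2,1,2,3)_5 → 2⁴ + 1⁴ + 2⁴ + 3⁴ = 114
114 = (4,2,4)_5 → 4⁴ + 2⁴ + 4⁴ = 528
528 = (4,1,0,3)_5 → 4⁴ + 1⁴ + 0⁴ + 3⁴ = 338
338 = (2,3,2,3)_5 → 2⁴ + 3⁴ + 2⁴ + 3⁴ = 194
194 = (1,2,3,4)_5 → 1⁴ + 2⁴ + 3⁴ + 4⁴ = 354
354 = (2,4,0,4)_5 → 2⁴ + 4⁴ + 0⁴ + 4⁴ = 528  — 528 repeats.
That took 8 steps.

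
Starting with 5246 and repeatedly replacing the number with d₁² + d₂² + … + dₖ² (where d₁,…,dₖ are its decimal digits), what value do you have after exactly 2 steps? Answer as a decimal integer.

5246 → 5² + 2² + 4² + 6² = 81
81 → 8² + 1² = 65

65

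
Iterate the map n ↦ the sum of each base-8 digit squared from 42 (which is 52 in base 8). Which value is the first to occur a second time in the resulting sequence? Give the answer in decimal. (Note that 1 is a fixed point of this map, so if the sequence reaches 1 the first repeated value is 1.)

42 = (5,2)_8 → 5² + 2² = 25 + 4 = 29
29 = (3,5)_8 → 3² + 5² = 9 + 25 = 34
34 = (4,2)_8 → 4² + 2² = 16 + 4 = 20
20 = (2,4)_8 → 2² + 4² = 4 + 16 = 20  — 20 already appeared earlier.

20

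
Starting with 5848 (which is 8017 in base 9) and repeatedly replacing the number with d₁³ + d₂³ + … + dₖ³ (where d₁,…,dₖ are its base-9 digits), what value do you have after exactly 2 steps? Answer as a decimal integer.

5848 = (8,0,1,7)_9 → 8³ + 0³ + 1³ + 7³ = 856
856 = (1,1,5,1)_9 → 1³ + 1³ + 5³ + 1³ = 128

128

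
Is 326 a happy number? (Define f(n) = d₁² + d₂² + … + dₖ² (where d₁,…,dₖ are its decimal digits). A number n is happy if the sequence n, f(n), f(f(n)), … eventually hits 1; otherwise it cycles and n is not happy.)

326 → 3² + 2² + 6² = 49
49 → 4² + 9² = 97
97 → 9² + 7² = 130
130 → 1² + 3² + 0² = 10
10 → 1² + 0² = 1  — reached 1.

happy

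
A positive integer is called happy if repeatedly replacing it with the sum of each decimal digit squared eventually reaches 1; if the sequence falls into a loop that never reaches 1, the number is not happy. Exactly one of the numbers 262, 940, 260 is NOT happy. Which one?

262: 262 → 44 → 32 → 13 → 10 → 1  — reaches 1 (happy)
940: 940 → 97 → 130 → 10 → 1  — reaches 1 (happy)
260: 260 → 40 → 16 → 37 → 58 → 89 → 145 → 42 → 20 → 4 → 16  — repeats 16 (not happy)

260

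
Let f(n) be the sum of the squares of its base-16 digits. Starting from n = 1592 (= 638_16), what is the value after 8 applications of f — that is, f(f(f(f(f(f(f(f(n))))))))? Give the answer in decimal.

1592 = (6,3,8)_16 → 6² + 3² + 8² = 36 + 9 + 64 = 109
109 = (6,13)_16 → 6² + 13² = 36 + 169 = 205
205 = (12,13)_16 → 12² + 13² = 144 + 169 = 313
313 = (1,3,9)_16 → 1² + 3² + 9² = 1 + 9 + 81 = 91
91 = (5,11)_16 → 5² + 11² = 25 + 121 = 146
146 = (9,2)_16 → 9² + 2² = 81 + 4 = 85
85 = (5,5)_16 → 5² + 5² = 25 + 25 = 50
50 = (3,2)_16 → 3² + 2² = 9 + 4 = 13

13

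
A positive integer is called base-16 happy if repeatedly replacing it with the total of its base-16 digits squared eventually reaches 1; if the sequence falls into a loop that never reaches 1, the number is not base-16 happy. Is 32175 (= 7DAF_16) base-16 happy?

32175 = (7,13,10,15)_16 → 7² + 13² + 10² + 15² = 49 + 169 + 100 + 225 = 543
543 = (2,1,15)_16 → 2² + 1² + 15² = 4 + 1 + 225 = 230
230 = (14,6)_16 → 14² + 6² = 196 + 36 = 232
232 = (14,8)_16 → 14² + 8² = 196 + 64 = 260
260 = (1,0,4)_16 → 1² + 0² + 4² = 1 + 0 + 16 = 17
17 = (1,1)_16 → 1² + 1² = 1 + 1 = 2
2 = (2)_16 → 2² = 4
4 = (4)_16 → 4² = 16
16 = (1,0)_16 → 1² + 0² = 1 + 0 = 1  — reached 1.

base-16 happy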